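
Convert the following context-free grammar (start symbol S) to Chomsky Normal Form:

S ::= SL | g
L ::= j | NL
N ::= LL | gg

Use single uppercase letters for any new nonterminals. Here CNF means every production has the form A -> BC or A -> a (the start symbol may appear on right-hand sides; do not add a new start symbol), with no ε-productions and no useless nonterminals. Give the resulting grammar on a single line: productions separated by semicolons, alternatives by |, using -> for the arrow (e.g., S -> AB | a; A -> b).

S -> g | SL; A -> g; L -> j | NL; N -> AA | LL

No ε-productions.
No unit productions to eliminate.
TERM: introduce A -> g and substitute in every rule of length ≥2.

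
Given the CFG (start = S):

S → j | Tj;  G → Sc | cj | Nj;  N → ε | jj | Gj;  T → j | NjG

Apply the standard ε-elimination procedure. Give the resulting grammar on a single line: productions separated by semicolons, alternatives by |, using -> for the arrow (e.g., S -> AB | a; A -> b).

Nullable set: {N}.
G -> Nj: N nullable, giving Nj | j.
Drop N -> ε.
T -> NjG: N nullable, giving NjG | jG.
Unchanged (no nullable symbols): S -> Tj; S -> j; G -> Sc; G -> cj; N -> Gj; N -> jj; T -> j.

S -> j | Tj; G -> j | Nj | Sc | cj; N -> Gj | jj; T -> j | jG | NjG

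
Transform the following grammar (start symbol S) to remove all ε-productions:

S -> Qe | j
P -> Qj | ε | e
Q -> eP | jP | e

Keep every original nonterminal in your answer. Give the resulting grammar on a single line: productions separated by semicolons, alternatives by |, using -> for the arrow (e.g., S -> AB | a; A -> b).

Nullable set: {P}.
Drop P -> ε.
Q -> eP: P nullable, giving e | eP.
Q -> jP: P nullable, giving j | jP.
Unchanged (no nullable symbols): S -> Qe; S -> j; P -> Qj; P -> e; Q -> e.

S -> j | Qe; P -> e | Qj; Q -> e | j | eP | jP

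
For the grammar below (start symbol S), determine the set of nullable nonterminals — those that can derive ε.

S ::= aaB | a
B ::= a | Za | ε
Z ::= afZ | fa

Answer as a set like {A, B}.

Directly nullable (have an ε-rule): {B}.
Not nullable: S, Z — each has a terminal in every rule's right-hand side or depends on a non-nullable symbol.

{B}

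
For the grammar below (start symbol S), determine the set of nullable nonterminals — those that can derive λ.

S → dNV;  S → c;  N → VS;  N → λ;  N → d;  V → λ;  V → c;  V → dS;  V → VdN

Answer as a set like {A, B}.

Directly nullable (have an ε-rule): {N, V}.
Not nullable: S — each has a terminal in every rule's right-hand side or depends on a non-nullable symbol.

{N, V}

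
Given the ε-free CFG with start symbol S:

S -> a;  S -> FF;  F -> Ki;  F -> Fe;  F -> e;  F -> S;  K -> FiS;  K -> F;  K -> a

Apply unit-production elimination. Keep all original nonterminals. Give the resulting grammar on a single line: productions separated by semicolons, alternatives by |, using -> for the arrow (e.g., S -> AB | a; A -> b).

Unit productions: F->S, K->F.
Unit pairs (A ⇒* B via units): (F,S), (K,F), (K,S).
S: inherits non-unit rules of {S} → FF | a.
F: inherits non-unit rules of {F, S} → FF | Fe | Ki | a | e.
K: inherits non-unit rules of {F, K, S} → FF | Fe | FiS | Ki | a | e.

S -> a | FF; F -> a | e | FF | Fe | Ki; K -> a | e | FF | Fe | Ki | FiS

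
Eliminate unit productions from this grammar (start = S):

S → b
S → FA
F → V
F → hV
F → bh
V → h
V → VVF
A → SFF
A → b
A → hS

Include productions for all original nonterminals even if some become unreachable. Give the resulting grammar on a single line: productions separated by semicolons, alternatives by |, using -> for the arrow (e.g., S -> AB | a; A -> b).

S -> b | FA; A -> b | hS | SFF; F -> h | bh | hV | VVF; V -> h | VVF

Unit productions: F->V.
Unit pairs (A ⇒* B via units): (F,V).
S: inherits non-unit rules of {S} → FA | b.
A: inherits non-unit rules of {A} → SFF | b | hS.
F: inherits non-unit rules of {F, V} → VVF | bh | h | hV.
V: inherits non-unit rules of {V} → VVF | h.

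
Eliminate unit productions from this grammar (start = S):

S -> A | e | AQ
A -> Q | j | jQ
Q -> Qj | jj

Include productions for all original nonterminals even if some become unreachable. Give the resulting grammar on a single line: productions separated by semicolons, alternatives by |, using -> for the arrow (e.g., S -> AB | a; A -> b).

S -> e | j | AQ | Qj | jQ | jj; A -> j | Qj | jQ | jj; Q -> Qj | jj

Unit productions: A->Q, S->A.
Unit pairs (A ⇒* B via units): (A,Q), (S,A), (S,Q).
S: inherits non-unit rules of {A, Q, S} → AQ | Qj | e | j | jQ | jj.
A: inherits non-unit rules of {A, Q} → Qj | j | jQ | jj.
Q: inherits non-unit rules of {Q} → Qj | jj.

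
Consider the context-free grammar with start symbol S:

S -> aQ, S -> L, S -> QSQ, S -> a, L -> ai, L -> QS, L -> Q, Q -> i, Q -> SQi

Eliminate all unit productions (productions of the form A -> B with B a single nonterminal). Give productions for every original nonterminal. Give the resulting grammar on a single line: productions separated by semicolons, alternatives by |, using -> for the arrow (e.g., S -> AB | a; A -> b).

S -> a | i | QS | aQ | ai | QSQ | SQi; L -> i | QS | ai | SQi; Q -> i | SQi

Unit productions: L->Q, S->L.
Unit pairs (A ⇒* B via units): (L,Q), (S,L), (S,Q).
S: inherits non-unit rules of {L, Q, S} → QS | QSQ | SQi | a | aQ | ai | i.
L: inherits non-unit rules of {L, Q} → QS | SQi | ai | i.
Q: inherits non-unit rules of {Q} → SQi | i.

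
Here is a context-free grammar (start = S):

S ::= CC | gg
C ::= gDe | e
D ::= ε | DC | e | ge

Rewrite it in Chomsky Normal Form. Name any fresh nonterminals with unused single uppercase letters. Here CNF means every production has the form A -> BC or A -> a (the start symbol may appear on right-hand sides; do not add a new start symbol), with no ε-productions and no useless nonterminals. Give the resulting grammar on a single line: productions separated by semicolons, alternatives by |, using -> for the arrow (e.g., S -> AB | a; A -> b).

S -> AA | CC; A -> g; B -> e; C -> e | AB | AE; D -> e | AB | AF | DC; E -> DB; F -> DB

Nullable: {D}; after ε-elimination: S -> CC | gg; C -> e | ge | gDe; D -> C | e | DC | ge.
After unit-elimination: S -> CC | gg; C -> e | ge | gDe; D -> e | DC | ge | gDe.
TERM: introduce B -> e, A -> g and substitute in every rule of length ≥2.
BIN: C -> ADB becomes C -> AE, E -> DB; D -> ADB becomes D -> AF, F -> DB.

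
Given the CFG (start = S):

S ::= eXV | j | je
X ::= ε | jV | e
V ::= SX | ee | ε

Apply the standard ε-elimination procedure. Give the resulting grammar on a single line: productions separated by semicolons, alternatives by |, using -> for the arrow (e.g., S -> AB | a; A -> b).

S -> e | j | eV | eX | je | eXV; V -> S | SX | ee; X -> e | j | jV

Nullable set: {V, X}.
S -> eXV: X, V nullable, giving e | eV | eX | eXV.
Drop V -> ε.
V -> SX: X nullable, giving S | SX.
Drop X -> ε.
X -> jV: V nullable, giving j | jV.
Unchanged (no nullable symbols): S -> j; S -> je; V -> ee; X -> e.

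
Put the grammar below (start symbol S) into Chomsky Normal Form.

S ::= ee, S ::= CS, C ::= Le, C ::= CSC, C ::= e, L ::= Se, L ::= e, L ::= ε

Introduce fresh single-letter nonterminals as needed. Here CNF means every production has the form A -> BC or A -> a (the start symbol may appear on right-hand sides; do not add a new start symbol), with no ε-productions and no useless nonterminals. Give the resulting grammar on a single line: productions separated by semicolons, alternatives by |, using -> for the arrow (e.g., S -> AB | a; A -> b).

Nullable: {L}; after ε-elimination: S -> CS | ee; C -> e | Le | CSC; L -> e | Se.
No unit productions to eliminate.
TERM: introduce A -> e and substitute in every rule of length ≥2.
BIN: C -> CSC becomes C -> CB, B -> SC.

S -> AA | CS; A -> e; B -> SC; C -> e | CB | LA; L -> e | SA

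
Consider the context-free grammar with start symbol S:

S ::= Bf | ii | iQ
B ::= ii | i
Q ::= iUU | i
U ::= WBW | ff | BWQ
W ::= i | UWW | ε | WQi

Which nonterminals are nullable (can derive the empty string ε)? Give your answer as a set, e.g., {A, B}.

Directly nullable (have an ε-rule): {W}.
Not nullable: B, Q, S, U — each has a terminal in every rule's right-hand side or depends on a non-nullable symbol.

{W}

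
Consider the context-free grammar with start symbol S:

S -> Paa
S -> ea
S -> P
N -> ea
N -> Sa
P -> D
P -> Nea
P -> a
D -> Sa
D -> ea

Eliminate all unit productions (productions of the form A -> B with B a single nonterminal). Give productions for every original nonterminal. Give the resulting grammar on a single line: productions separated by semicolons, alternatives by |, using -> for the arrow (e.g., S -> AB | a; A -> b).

Unit productions: P->D, S->P.
Unit pairs (A ⇒* B via units): (P,D), (S,D), (S,P).
S: inherits non-unit rules of {D, P, S} → Nea | Paa | Sa | a | ea.
D: inherits non-unit rules of {D} → Sa | ea.
N: inherits non-unit rules of {N} → Sa | ea.
P: inherits non-unit rules of {D, P} → Nea | Sa | a | ea.

S -> a | Sa | ea | Nea | Paa; D -> Sa | ea; N -> Sa | ea; P -> a | Sa | ea | Nea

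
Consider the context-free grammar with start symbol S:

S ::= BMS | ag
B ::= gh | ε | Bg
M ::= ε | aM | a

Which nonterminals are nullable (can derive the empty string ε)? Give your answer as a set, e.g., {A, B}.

{B, M}

Directly nullable (have an ε-rule): {B, M}.
Not nullable: S — each has a terminal in every rule's right-hand side or depends on a non-nullable symbol.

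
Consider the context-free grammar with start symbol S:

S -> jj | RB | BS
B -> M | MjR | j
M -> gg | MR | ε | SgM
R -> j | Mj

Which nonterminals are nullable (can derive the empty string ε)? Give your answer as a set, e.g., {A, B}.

Directly nullable (have an ε-rule): {M}.
B is nullable via B -> M (every symbol on the right is already known nullable).
Not nullable: R, S — each has a terminal in every rule's right-hand side or depends on a non-nullable symbol.

{B, M}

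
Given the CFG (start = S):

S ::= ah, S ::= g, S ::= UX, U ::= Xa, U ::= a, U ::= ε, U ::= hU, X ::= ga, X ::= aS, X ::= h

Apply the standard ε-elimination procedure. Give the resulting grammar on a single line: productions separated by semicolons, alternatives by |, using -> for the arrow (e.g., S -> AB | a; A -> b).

S -> X | g | UX | ah; U -> a | h | Xa | hU; X -> h | aS | ga

Nullable set: {U}.
S -> UX: U nullable, giving UX | X.
Drop U -> ε.
U -> hU: U nullable, giving h | hU.
Unchanged (no nullable symbols): S -> ah; S -> g; U -> Xa; U -> a; X -> aS; X -> ga; X -> h.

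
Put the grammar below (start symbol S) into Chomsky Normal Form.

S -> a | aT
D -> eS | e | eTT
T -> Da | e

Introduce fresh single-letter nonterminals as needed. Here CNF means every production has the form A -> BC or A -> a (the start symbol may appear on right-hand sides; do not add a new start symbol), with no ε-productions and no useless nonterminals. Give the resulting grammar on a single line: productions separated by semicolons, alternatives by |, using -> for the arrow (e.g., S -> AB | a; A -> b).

S -> a | BT; A -> e; B -> a; C -> TT; D -> e | AC | AS; T -> e | DB

No ε-productions.
No unit productions to eliminate.
TERM: introduce B -> a, A -> e and substitute in every rule of length ≥2.
BIN: D -> ATT becomes D -> AC, C -> TT.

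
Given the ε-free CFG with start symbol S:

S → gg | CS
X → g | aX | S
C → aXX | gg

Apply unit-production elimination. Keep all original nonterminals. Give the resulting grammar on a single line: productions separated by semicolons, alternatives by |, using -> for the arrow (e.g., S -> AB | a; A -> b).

S -> CS | gg; C -> gg | aXX; X -> g | CS | aX | gg

Unit productions: X->S.
Unit pairs (A ⇒* B via units): (X,S).
S: inherits non-unit rules of {S} → CS | gg.
C: inherits non-unit rules of {C} → aXX | gg.
X: inherits non-unit rules of {S, X} → CS | aX | g | gg.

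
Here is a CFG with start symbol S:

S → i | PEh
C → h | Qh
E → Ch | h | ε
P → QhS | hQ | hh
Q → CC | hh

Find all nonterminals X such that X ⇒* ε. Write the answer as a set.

{E}

Directly nullable (have an ε-rule): {E}.
Not nullable: C, P, Q, S — each has a terminal in every rule's right-hand side or depends on a non-nullable symbol.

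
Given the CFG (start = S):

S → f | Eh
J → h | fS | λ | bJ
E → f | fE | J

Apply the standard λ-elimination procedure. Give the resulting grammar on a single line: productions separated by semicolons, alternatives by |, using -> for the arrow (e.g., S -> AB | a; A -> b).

S -> f | h | Eh; E -> J | f | fE; J -> b | h | bJ | fS

Nullable set: {E, J}.
S -> Eh: E nullable, giving Eh | h.
E -> J: J nullable, giving J.
E -> fE: E nullable, giving f | fE.
Drop J -> λ.
J -> bJ: J nullable, giving b | bJ.
Unchanged (no nullable symbols): S -> f; E -> f; J -> fS; J -> h.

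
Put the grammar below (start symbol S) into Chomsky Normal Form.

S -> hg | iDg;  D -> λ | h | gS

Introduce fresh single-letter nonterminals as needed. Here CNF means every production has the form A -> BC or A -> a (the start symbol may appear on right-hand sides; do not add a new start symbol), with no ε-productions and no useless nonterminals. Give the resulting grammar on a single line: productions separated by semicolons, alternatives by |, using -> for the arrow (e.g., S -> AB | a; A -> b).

S -> BA | CA | CE; A -> g; B -> h; C -> i; D -> h | AS; E -> DA

Nullable: {D}; after ε-elimination: S -> hg | ig | iDg; D -> h | gS.
No unit productions to eliminate.
TERM: introduce A -> g, B -> h, C -> i and substitute in every rule of length ≥2.
BIN: S -> CDA becomes S -> CE, E -> DA.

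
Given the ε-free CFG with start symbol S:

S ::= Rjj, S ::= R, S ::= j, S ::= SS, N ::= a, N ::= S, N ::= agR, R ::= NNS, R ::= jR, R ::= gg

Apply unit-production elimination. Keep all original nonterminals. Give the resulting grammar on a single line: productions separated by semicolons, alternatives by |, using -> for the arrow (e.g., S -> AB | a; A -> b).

S -> j | SS | gg | jR | NNS | Rjj; N -> a | j | SS | gg | jR | NNS | Rjj | agR; R -> gg | jR | NNS

Unit productions: N->S, S->R.
Unit pairs (A ⇒* B via units): (N,R), (N,S), (S,R).
S: inherits non-unit rules of {R, S} → NNS | Rjj | SS | gg | j | jR.
N: inherits non-unit rules of {N, R, S} → NNS | Rjj | SS | a | agR | gg | j | jR.
R: inherits non-unit rules of {R} → NNS | gg | jR.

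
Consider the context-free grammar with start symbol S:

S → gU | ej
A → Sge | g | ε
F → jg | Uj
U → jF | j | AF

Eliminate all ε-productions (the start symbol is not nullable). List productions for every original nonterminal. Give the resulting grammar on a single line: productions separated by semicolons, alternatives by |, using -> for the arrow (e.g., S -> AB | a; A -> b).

Nullable set: {A}.
Drop A -> ε.
U -> AF: A nullable, giving AF | F.
Unchanged (no nullable symbols): S -> ej; S -> gU; A -> Sge; A -> g; F -> Uj; F -> jg; U -> j; U -> jF.

S -> ej | gU; A -> g | Sge; F -> Uj | jg; U -> F | j | AF | jF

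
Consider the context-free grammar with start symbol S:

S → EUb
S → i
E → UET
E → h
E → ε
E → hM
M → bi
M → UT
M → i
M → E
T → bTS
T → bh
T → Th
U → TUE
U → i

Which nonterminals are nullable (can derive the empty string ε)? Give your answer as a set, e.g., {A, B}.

{E, M}

Directly nullable (have an ε-rule): {E}.
M is nullable via M -> E (every symbol on the right is already known nullable).
Not nullable: S, T, U — each has a terminal in every rule's right-hand side or depends on a non-nullable symbol.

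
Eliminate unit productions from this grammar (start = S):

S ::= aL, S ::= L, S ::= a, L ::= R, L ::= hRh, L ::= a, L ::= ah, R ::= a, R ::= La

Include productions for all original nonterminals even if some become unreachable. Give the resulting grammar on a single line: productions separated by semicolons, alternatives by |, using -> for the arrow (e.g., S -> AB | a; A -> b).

Unit productions: L->R, S->L.
Unit pairs (A ⇒* B via units): (L,R), (S,L), (S,R).
S: inherits non-unit rules of {L, R, S} → La | a | aL | ah | hRh.
L: inherits non-unit rules of {L, R} → La | a | ah | hRh.
R: inherits non-unit rules of {R} → La | a.

S -> a | La | aL | ah | hRh; L -> a | La | ah | hRh; R -> a | La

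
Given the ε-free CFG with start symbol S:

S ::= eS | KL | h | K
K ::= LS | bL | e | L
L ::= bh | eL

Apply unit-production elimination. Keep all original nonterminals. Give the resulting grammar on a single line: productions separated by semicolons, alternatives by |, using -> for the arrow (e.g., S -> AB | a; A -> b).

S -> e | h | KL | LS | bL | bh | eL | eS; K -> e | LS | bL | bh | eL; L -> bh | eL

Unit productions: K->L, S->K.
Unit pairs (A ⇒* B via units): (K,L), (S,K), (S,L).
S: inherits non-unit rules of {K, L, S} → KL | LS | bL | bh | e | eL | eS | h.
K: inherits non-unit rules of {K, L} → LS | bL | bh | e | eL.
L: inherits non-unit rules of {L} → bh | eL.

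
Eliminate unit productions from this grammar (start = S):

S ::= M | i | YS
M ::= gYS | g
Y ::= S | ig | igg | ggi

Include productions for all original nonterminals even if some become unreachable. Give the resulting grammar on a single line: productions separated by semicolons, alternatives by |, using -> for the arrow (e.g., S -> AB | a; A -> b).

S -> g | i | YS | gYS; M -> g | gYS; Y -> g | i | YS | ig | gYS | ggi | igg

Unit productions: S->M, Y->S.
Unit pairs (A ⇒* B via units): (S,M), (Y,M), (Y,S).
S: inherits non-unit rules of {M, S} → YS | g | gYS | i.
M: inherits non-unit rules of {M} → g | gYS.
Y: inherits non-unit rules of {M, S, Y} → YS | g | gYS | ggi | i | ig | igg.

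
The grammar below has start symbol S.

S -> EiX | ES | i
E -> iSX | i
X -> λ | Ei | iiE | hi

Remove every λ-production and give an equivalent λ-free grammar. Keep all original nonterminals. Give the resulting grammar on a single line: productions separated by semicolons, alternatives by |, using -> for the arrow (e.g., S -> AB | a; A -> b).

Nullable set: {X}.
S -> EiX: X nullable, giving Ei | EiX.
E -> iSX: X nullable, giving iS | iSX.
Drop X -> λ.
Unchanged (no nullable symbols): S -> ES; S -> i; E -> i; X -> Ei; X -> hi; X -> iiE.

S -> i | ES | Ei | EiX; E -> i | iS | iSX; X -> Ei | hi | iiE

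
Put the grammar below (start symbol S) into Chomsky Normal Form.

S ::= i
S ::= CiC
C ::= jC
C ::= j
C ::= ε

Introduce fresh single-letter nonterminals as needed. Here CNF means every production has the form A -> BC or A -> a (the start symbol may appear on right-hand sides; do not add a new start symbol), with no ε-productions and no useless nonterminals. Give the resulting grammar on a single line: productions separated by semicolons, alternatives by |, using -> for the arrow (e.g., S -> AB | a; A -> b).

Nullable: {C}; after ε-elimination: S -> i | Ci | iC | CiC; C -> j | jC.
No unit productions to eliminate.
TERM: introduce B -> i, A -> j and substitute in every rule of length ≥2.
BIN: S -> CBC becomes S -> CD, D -> BC.

S -> i | BC | CB | CD; A -> j; B -> i; C -> j | AC; D -> BC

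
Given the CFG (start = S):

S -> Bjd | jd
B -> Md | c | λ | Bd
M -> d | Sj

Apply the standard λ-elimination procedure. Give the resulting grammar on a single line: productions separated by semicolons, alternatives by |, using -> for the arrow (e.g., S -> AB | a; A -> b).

Nullable set: {B}.
S -> Bjd: B nullable, giving Bjd | jd.
Drop B -> λ.
B -> Bd: B nullable, giving Bd | d.
Unchanged (no nullable symbols): S -> jd; B -> Md; B -> c; M -> Sj; M -> d.

S -> jd | Bjd; B -> c | d | Bd | Md; M -> d | Sj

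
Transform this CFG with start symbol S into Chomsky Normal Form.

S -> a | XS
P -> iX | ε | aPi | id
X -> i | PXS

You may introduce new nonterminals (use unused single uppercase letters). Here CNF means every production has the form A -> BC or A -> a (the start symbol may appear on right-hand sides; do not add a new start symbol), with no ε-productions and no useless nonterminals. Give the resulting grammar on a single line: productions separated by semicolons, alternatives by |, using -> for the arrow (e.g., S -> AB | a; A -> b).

S -> a | XS; A -> a; B -> i; C -> d; D -> PB; E -> XS; P -> AB | AD | BC | BX; X -> i | PE | XS

Nullable: {P}; after ε-elimination: S -> a | XS; P -> ai | iX | id | aPi; X -> i | XS | PXS.
No unit productions to eliminate.
TERM: introduce A -> a, C -> d, B -> i and substitute in every rule of length ≥2.
BIN: P -> APB becomes P -> AD, D -> PB; X -> PXS becomes X -> PE, E -> XS.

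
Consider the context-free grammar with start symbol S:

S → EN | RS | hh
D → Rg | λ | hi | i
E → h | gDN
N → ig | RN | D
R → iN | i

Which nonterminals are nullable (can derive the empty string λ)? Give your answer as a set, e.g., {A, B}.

Directly nullable (have an ε-rule): {D}.
N is nullable via N -> D (every symbol on the right is already known nullable).
Not nullable: E, R, S — each has a terminal in every rule's right-hand side or depends on a non-nullable symbol.

{D, N}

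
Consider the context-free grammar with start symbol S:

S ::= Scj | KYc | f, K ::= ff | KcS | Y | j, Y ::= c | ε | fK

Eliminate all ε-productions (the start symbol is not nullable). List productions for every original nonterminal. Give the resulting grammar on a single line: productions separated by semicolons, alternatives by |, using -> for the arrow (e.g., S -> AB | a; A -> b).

S -> c | f | Kc | Yc | KYc | Scj; K -> Y | j | cS | ff | KcS; Y -> c | f | fK

Nullable set: {K, Y}.
S -> KYc: K, Y nullable, giving KYc | Kc | Yc | c.
K -> KcS: K nullable, giving KcS | cS.
K -> Y: Y nullable, giving Y.
Drop Y -> ε.
Y -> fK: K nullable, giving f | fK.
Unchanged (no nullable symbols): S -> Scj; S -> f; K -> ff; K -> j; Y -> c.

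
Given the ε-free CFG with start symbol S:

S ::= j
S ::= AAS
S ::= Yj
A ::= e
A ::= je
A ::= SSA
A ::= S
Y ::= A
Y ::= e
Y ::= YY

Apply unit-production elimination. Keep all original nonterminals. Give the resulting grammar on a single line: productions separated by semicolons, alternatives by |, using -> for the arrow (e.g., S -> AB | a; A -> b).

S -> j | Yj | AAS; A -> e | j | Yj | je | AAS | SSA; Y -> e | j | YY | Yj | je | AAS | SSA

Unit productions: A->S, Y->A.
Unit pairs (A ⇒* B via units): (A,S), (Y,A), (Y,S).
S: inherits non-unit rules of {S} → AAS | Yj | j.
A: inherits non-unit rules of {A, S} → AAS | SSA | Yj | e | j | je.
Y: inherits non-unit rules of {A, S, Y} → AAS | SSA | YY | Yj | e | j | je.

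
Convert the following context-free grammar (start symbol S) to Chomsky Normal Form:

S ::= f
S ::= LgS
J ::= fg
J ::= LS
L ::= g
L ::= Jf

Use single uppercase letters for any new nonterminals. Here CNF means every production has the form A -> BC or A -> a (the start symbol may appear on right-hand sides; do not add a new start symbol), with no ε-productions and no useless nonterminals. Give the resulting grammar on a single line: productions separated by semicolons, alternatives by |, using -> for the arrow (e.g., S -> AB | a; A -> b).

S -> f | LC; A -> f; B -> g; C -> BS; J -> AB | LS; L -> g | JA

No ε-productions.
No unit productions to eliminate.
TERM: introduce A -> f, B -> g and substitute in every rule of length ≥2.
BIN: S -> LBS becomes S -> LC, C -> BS.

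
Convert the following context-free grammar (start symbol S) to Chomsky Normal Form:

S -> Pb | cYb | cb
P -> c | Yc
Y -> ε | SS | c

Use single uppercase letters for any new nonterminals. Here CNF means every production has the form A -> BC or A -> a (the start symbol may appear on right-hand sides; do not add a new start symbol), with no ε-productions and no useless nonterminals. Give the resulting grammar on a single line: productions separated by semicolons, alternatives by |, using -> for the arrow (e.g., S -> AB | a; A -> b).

Nullable: {Y}; after ε-elimination: S -> Pb | cb | cYb; P -> c | Yc; Y -> c | SS.
No unit productions to eliminate.
TERM: introduce B -> b, A -> c and substitute in every rule of length ≥2.
BIN: S -> AYB becomes S -> AC, C -> YB.

S -> AB | AC | PB; A -> c; B -> b; C -> YB; P -> c | YA; Y -> c | SS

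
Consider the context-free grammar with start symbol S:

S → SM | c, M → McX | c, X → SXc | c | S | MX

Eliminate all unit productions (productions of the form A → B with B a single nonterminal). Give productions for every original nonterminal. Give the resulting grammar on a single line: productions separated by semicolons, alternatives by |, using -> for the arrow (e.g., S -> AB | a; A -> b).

Unit productions: X->S.
Unit pairs (A ⇒* B via units): (X,S).
S: inherits non-unit rules of {S} → SM | c.
M: inherits non-unit rules of {M} → McX | c.
X: inherits non-unit rules of {S, X} → MX | SM | SXc | c.

S -> c | SM; M -> c | McX; X -> c | MX | SM | SXc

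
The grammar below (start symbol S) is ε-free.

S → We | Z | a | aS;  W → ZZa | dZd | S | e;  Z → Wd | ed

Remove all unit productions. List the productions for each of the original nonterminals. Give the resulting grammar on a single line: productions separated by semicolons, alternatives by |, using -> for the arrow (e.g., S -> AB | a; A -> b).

Unit productions: S->Z, W->S.
Unit pairs (A ⇒* B via units): (S,Z), (W,S), (W,Z).
S: inherits non-unit rules of {S, Z} → Wd | We | a | aS | ed.
W: inherits non-unit rules of {S, W, Z} → Wd | We | ZZa | a | aS | dZd | e | ed.
Z: inherits non-unit rules of {Z} → Wd | ed.

S -> a | Wd | We | aS | ed; W -> a | e | Wd | We | aS | ed | ZZa | dZd; Z -> Wd | ed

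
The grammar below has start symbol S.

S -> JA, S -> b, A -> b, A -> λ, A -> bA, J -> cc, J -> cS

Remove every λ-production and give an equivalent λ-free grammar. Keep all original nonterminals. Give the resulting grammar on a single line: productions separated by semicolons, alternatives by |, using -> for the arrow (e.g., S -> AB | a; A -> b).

Nullable set: {A}.
S -> JA: A nullable, giving J | JA.
Drop A -> λ.
A -> bA: A nullable, giving b | bA.
Unchanged (no nullable symbols): S -> b; A -> b; J -> cS; J -> cc.

S -> J | b | JA; A -> b | bA; J -> cS | cc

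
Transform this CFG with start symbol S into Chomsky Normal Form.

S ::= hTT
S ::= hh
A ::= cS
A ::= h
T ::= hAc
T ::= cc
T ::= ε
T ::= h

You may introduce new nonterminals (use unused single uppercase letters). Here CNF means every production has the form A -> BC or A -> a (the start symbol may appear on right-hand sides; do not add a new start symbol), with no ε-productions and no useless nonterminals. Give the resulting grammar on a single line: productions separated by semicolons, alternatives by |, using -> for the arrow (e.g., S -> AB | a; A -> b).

S -> h | CC | CD | CT; A -> h | BS; B -> c; C -> h; D -> TT; E -> AB; T -> h | BB | CE

Nullable: {T}; after ε-elimination: S -> h | hT | hh | hTT; A -> h | cS; T -> h | cc | hAc.
No unit productions to eliminate.
TERM: introduce B -> c, C -> h and substitute in every rule of length ≥2.
BIN: S -> CTT becomes S -> CD, D -> TT; T -> CAB becomes T -> CE, E -> AB.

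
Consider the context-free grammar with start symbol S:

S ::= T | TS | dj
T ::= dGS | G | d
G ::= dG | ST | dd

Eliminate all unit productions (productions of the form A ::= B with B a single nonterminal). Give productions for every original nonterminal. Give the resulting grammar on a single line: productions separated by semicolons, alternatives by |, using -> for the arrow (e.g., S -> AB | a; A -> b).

Unit productions: S->T, T->G.
Unit pairs (A ⇒* B via units): (S,G), (S,T), (T,G).
S: inherits non-unit rules of {G, S, T} → ST | TS | d | dG | dGS | dd | dj.
G: inherits non-unit rules of {G} → ST | dG | dd.
T: inherits non-unit rules of {G, T} → ST | d | dG | dGS | dd.

S -> d | ST | TS | dG | dd | dj | dGS; G -> ST | dG | dd; T -> d | ST | dG | dd | dGS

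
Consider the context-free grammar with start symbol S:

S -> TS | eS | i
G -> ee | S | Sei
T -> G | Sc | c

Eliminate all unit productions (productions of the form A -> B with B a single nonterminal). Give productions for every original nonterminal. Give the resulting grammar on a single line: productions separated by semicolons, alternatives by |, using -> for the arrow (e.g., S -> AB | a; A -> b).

Unit productions: G->S, T->G.
Unit pairs (A ⇒* B via units): (G,S), (T,G), (T,S).
S: inherits non-unit rules of {S} → TS | eS | i.
G: inherits non-unit rules of {G, S} → Sei | TS | eS | ee | i.
T: inherits non-unit rules of {G, S, T} → Sc | Sei | TS | c | eS | ee | i.

S -> i | TS | eS; G -> i | TS | eS | ee | Sei; T -> c | i | Sc | TS | eS | ee | Sei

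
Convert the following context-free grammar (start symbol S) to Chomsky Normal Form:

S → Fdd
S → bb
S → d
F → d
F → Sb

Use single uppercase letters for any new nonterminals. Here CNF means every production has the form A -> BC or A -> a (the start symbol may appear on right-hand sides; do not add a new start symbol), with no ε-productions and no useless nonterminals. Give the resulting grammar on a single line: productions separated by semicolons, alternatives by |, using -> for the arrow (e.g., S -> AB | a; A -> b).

S -> d | AA | FC; A -> b; B -> d; C -> BB; F -> d | SA

No ε-productions.
No unit productions to eliminate.
TERM: introduce A -> b, B -> d and substitute in every rule of length ≥2.
BIN: S -> FBB becomes S -> FC, C -> BB.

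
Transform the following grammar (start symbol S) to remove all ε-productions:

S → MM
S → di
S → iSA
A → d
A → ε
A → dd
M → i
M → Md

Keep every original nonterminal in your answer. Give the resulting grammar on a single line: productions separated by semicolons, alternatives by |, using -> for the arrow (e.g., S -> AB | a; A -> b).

S -> MM | di | iS | iSA; A -> d | dd; M -> i | Md

Nullable set: {A}.
S -> iSA: A nullable, giving iS | iSA.
Drop A -> ε.
Unchanged (no nullable symbols): S -> MM; S -> di; A -> d; A -> dd; M -> Md; M -> i.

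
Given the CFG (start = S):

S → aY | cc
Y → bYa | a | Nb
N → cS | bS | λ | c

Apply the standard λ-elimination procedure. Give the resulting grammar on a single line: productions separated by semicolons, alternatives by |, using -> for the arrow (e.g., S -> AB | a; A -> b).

S -> aY | cc; N -> c | bS | cS; Y -> a | b | Nb | bYa

Nullable set: {N}.
Drop N -> λ.
Y -> Nb: N nullable, giving Nb | b.
Unchanged (no nullable symbols): S -> aY; S -> cc; N -> bS; N -> c; N -> cS; Y -> a; Y -> bYa.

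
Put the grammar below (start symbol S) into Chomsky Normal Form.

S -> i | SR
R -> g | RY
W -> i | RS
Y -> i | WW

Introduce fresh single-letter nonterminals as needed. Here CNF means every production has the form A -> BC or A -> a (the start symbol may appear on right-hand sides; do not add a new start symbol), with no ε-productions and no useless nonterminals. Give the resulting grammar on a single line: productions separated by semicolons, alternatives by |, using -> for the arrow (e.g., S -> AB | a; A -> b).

No ε-productions.
No unit productions to eliminate.

S -> i | SR; R -> g | RY; W -> i | RS; Y -> i | WW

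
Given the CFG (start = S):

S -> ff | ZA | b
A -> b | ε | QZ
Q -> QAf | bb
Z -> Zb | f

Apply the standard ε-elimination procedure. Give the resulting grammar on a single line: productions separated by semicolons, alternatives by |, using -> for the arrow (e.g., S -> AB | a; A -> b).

S -> Z | b | ZA | ff; A -> b | QZ; Q -> Qf | bb | QAf; Z -> f | Zb

Nullable set: {A}.
S -> ZA: A nullable, giving Z | ZA.
Drop A -> ε.
Q -> QAf: A nullable, giving QAf | Qf.
Unchanged (no nullable symbols): S -> b; S -> ff; A -> QZ; A -> b; Q -> bb; Z -> Zb; Z -> f.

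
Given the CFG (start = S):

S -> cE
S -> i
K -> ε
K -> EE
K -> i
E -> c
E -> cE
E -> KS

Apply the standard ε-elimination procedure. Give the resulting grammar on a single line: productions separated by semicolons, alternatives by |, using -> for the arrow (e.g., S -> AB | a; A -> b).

Nullable set: {K}.
E -> KS: K nullable, giving KS | S.
Drop K -> ε.
Unchanged (no nullable symbols): S -> cE; S -> i; E -> c; E -> cE; K -> EE; K -> i.

S -> i | cE; E -> S | c | KS | cE; K -> i | EE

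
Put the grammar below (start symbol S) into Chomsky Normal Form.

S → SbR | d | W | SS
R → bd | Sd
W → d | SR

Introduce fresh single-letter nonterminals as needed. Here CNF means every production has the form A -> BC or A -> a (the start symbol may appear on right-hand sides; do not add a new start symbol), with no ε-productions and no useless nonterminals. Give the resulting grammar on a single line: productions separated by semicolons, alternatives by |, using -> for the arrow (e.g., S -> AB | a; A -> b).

No ε-productions.
After unit-elimination: S -> d | SR | SS | SbR; R -> Sd | bd; W -> d | SR.
TERM: introduce B -> b, A -> d and substitute in every rule of length ≥2.
BIN: S -> SBR becomes S -> SC, C -> BR.
Drop unreachable/unproductive: W.

S -> d | SC | SR | SS; A -> d; B -> b; C -> BR; R -> BA | SA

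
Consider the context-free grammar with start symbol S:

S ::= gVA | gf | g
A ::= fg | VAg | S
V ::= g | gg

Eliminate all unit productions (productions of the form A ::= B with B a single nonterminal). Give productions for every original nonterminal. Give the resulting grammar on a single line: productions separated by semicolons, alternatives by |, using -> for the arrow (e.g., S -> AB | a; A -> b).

Unit productions: A->S.
Unit pairs (A ⇒* B via units): (A,S).
S: inherits non-unit rules of {S} → g | gVA | gf.
A: inherits non-unit rules of {A, S} → VAg | fg | g | gVA | gf.
V: inherits non-unit rules of {V} → g | gg.

S -> g | gf | gVA; A -> g | fg | gf | VAg | gVA; V -> g | gg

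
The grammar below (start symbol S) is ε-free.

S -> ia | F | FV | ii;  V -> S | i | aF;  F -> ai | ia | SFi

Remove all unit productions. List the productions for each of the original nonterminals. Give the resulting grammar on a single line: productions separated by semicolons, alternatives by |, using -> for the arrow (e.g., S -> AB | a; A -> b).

S -> FV | ai | ia | ii | SFi; F -> ai | ia | SFi; V -> i | FV | aF | ai | ia | ii | SFi

Unit productions: S->F, V->S.
Unit pairs (A ⇒* B via units): (S,F), (V,F), (V,S).
S: inherits non-unit rules of {F, S} → FV | SFi | ai | ia | ii.
F: inherits non-unit rules of {F} → SFi | ai | ia.
V: inherits non-unit rules of {F, S, V} → FV | SFi | aF | ai | i | ia | ii.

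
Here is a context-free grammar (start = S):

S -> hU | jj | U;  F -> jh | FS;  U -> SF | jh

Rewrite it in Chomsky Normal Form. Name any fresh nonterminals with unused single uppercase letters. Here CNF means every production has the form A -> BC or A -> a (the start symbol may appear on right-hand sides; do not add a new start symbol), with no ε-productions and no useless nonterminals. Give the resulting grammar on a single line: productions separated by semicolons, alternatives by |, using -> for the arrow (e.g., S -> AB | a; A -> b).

S -> AA | AB | BU | SF; A -> j; B -> h; F -> AB | FS; U -> AB | SF

No ε-productions.
After unit-elimination: S -> SF | hU | jh | jj; F -> FS | jh; U -> SF | jh.
TERM: introduce B -> h, A -> j and substitute in every rule of length ≥2.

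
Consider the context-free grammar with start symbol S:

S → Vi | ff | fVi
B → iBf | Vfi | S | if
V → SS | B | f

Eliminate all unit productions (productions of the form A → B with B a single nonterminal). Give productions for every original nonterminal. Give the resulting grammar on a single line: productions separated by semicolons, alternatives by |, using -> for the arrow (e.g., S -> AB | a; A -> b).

Unit productions: B->S, V->B.
Unit pairs (A ⇒* B via units): (B,S), (V,B), (V,S).
S: inherits non-unit rules of {S} → Vi | fVi | ff.
B: inherits non-unit rules of {B, S} → Vfi | Vi | fVi | ff | iBf | if.
V: inherits non-unit rules of {B, S, V} → SS | Vfi | Vi | f | fVi | ff | iBf | if.

S -> Vi | ff | fVi; B -> Vi | ff | if | Vfi | fVi | iBf; V -> f | SS | Vi | ff | if | Vfi | fVi | iBf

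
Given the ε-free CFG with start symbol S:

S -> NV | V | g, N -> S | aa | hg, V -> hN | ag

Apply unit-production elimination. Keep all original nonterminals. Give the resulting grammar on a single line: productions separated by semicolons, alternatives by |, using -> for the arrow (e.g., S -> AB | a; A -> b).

Unit productions: N->S, S->V.
Unit pairs (A ⇒* B via units): (N,S), (N,V), (S,V).
S: inherits non-unit rules of {S, V} → NV | ag | g | hN.
N: inherits non-unit rules of {N, S, V} → NV | aa | ag | g | hN | hg.
V: inherits non-unit rules of {V} → ag | hN.

S -> g | NV | ag | hN; N -> g | NV | aa | ag | hN | hg; V -> ag | hN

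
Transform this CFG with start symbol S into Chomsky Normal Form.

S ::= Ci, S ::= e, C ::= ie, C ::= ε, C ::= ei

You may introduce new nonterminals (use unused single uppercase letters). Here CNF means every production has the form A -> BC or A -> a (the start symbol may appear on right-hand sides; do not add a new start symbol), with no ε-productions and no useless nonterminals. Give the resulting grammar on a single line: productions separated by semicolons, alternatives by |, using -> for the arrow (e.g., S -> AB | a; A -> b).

S -> e | i | CB; A -> e; B -> i; C -> AB | BA

Nullable: {C}; after ε-elimination: S -> e | i | Ci; C -> ei | ie.
No unit productions to eliminate.
TERM: introduce A -> e, B -> i and substitute in every rule of length ≥2.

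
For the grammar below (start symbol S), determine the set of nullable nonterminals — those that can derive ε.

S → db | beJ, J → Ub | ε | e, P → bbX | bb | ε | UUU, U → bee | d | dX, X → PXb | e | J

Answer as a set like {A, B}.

{J, P, X}

Directly nullable (have an ε-rule): {J, P}.
X is nullable via X -> J (every symbol on the right is already known nullable).
Not nullable: S, U — each has a terminal in every rule's right-hand side or depends on a non-nullable symbol.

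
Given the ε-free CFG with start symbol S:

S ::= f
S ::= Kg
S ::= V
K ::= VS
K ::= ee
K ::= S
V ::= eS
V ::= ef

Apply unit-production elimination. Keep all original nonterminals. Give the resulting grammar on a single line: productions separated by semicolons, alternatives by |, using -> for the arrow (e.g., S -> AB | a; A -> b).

S -> f | Kg | eS | ef; K -> f | Kg | VS | eS | ee | ef; V -> eS | ef

Unit productions: K->S, S->V.
Unit pairs (A ⇒* B via units): (K,S), (K,V), (S,V).
S: inherits non-unit rules of {S, V} → Kg | eS | ef | f.
K: inherits non-unit rules of {K, S, V} → Kg | VS | eS | ee | ef | f.
V: inherits non-unit rules of {V} → eS | ef.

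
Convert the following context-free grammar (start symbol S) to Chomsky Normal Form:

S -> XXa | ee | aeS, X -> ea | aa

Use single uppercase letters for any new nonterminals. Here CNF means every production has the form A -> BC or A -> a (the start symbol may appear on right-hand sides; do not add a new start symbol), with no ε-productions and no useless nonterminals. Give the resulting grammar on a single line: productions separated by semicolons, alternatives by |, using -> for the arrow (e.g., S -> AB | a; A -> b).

S -> AC | BB | XD; A -> a; B -> e; C -> BS; D -> XA; X -> AA | BA

No ε-productions.
No unit productions to eliminate.
TERM: introduce A -> a, B -> e and substitute in every rule of length ≥2.
BIN: S -> ABS becomes S -> AC, C -> BS; S -> XXA becomes S -> XD, D -> XA.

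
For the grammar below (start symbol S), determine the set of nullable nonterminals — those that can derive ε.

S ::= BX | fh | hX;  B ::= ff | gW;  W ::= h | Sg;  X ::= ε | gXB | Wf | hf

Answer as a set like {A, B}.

{X}

Directly nullable (have an ε-rule): {X}.
Not nullable: B, S, W — each has a terminal in every rule's right-hand side or depends on a non-nullable symbol.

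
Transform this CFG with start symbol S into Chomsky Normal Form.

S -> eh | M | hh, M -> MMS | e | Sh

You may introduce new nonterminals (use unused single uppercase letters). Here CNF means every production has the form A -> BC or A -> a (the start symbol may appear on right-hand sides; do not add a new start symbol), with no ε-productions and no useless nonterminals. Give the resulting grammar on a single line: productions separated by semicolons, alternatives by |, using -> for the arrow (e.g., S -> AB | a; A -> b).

No ε-productions.
After unit-elimination: S -> e | Sh | eh | hh | MMS; M -> e | Sh | MMS.
TERM: introduce B -> e, A -> h and substitute in every rule of length ≥2.
BIN: M -> MMS becomes M -> MC, C -> MS; S -> MMS becomes S -> MD, D -> MS.

S -> e | AA | BA | MD | SA; A -> h; B -> e; C -> MS; D -> MS; M -> e | MC | SA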